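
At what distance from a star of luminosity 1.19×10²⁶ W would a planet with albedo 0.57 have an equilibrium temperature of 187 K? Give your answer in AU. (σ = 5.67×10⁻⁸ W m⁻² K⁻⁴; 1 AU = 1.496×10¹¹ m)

d ≈ 0.810 AU

From T_eq⁴ = L(1−A)/(16πσd²): d = √[L(1−A)/(16πσT_eq⁴)].
d = √[1.19×10²⁶ × 0.43 / (16π × 5.67×10⁻⁸ × (187)⁴)] = 1.21×10¹¹ m = 0.810 AU.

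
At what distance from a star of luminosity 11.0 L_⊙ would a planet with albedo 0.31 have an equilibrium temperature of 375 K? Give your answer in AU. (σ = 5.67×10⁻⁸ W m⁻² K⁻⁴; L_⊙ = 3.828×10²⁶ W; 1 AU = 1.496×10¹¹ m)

d ≈ 1.52 AU

L = 11.0 × 3.828×10²⁶ = 4.21×10²⁷ W.
From T_eq⁴ = L(1−A)/(16πσd²): d = √[L(1−A)/(16πσT_eq⁴)].
d = √[4.21×10²⁷ × 0.69 / (16π × 5.67×10⁻⁸ × (375)⁴)] = 2.27×10¹¹ m = 1.52 AU.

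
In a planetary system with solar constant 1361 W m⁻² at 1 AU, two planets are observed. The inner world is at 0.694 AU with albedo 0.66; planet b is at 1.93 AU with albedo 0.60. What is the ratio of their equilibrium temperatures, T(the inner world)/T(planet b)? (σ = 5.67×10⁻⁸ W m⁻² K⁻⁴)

T₁/T₂ ≈ 1.601

T_eq = [S₀(1−A)/(4σd²)]^(1/4), so T ∝ (1−A)^(1/4) / √d.
T₁ = [1361×0.34/(4×5.67×10⁻⁸×0.694²)]^(1/4) = 255.12 K.
T₂ = [1361×0.40/(4×5.67×10⁻⁸×1.93²)]^(1/4) = 159.33 K.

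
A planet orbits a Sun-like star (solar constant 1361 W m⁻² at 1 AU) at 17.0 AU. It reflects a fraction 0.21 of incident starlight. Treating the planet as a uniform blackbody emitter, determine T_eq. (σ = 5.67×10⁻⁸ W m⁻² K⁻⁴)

Flux at 17.0 AU: S = 1361/17.0² = 4.71 W m⁻².
Energy balance: absorbed = emitted ⇒ πR²·S(1−A) = 4πR²·σT_eq⁴, so T_eq⁴ = S(1−A)/(4σ).
T_eq = [4.71 × 0.79 / (4 × 5.67×10⁻⁸)]^(1/4) = (1.64×10⁷)^(1/4) = 63.6 K.

T_eq ≈ 63.6 K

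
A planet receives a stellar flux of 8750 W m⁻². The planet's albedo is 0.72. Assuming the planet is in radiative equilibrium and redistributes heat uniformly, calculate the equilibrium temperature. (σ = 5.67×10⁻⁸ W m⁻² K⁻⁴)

Energy balance: absorbed = emitted ⇒ πR²·S(1−A) = 4πR²·σT_eq⁴, so T_eq⁴ = S(1−A)/(4σ).
T_eq = [8750 × 0.28 / (4 × 5.67×10⁻⁸)]^(1/4) = (1.08×10¹⁰)^(1/4) = 322 K.

T_eq ≈ 322 K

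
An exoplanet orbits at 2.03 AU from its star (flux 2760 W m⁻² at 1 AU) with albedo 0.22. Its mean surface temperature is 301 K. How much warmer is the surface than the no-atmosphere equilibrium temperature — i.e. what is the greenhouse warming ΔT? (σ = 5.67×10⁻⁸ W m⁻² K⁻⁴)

S = 2760/2.03² = 669.8 W m⁻².
T_eq = [S(1−A)/(4σ)]^(1/4) = [669.8×0.78/(4×5.67×10⁻⁸)]^(1/4) = 219.1 K.
ΔT = T_surf − T_eq = 301 − 219.1.

ΔT ≈ 81.9 K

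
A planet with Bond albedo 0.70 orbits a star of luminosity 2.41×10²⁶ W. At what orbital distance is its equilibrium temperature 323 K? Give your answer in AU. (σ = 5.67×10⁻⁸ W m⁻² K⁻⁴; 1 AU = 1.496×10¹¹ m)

d ≈ 0.323 AU

From T_eq⁴ = L(1−A)/(16πσd²): d = √[L(1−A)/(16πσT_eq⁴)].
d = √[2.41×10²⁶ × 0.30 / (16π × 5.67×10⁻⁸ × (323)⁴)] = 4.83×10¹⁰ m = 0.323 AU.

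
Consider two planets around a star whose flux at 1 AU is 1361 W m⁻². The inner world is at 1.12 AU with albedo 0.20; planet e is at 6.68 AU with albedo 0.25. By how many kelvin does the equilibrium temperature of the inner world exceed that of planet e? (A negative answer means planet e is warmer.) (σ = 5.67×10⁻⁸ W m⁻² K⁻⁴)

ΔT ≈ 148.5 K

T_eq = [S₀(1−A)/(4σd²)]^(1/4), so T ∝ (1−A)^(1/4) / √d.
T₁ = [1361×0.80/(4×5.67×10⁻⁸×1.12²)]^(1/4) = 248.72 K.
T₂ = [1361×0.75/(4×5.67×10⁻⁸×6.68²)]^(1/4) = 100.21 K.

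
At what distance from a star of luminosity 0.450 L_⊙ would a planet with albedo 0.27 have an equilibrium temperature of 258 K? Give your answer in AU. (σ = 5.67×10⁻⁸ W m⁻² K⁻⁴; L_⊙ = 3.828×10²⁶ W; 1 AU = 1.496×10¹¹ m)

L = 0.450 × 3.828×10²⁶ = 1.72×10²⁶ W.
From T_eq⁴ = L(1−A)/(16πσd²): d = √[L(1−A)/(16πσT_eq⁴)].
d = √[1.72×10²⁶ × 0.73 / (16π × 5.67×10⁻⁸ × (258)⁴)] = 9.98×10¹⁰ m = 0.667 AU.

d ≈ 0.667 AU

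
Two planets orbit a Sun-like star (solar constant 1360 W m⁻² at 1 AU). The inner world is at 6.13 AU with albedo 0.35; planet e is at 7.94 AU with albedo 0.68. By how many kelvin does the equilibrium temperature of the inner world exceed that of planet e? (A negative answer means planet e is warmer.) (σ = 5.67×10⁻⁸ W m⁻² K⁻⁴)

ΔT ≈ 26.6 K

T_eq = [S₀(1−A)/(4σd²)]^(1/4), so T ∝ (1−A)^(1/4) / √d.
T₁ = [1360×0.65/(4×5.67×10⁻⁸×6.13²)]^(1/4) = 100.92 K.
T₂ = [1360×0.32/(4×5.67×10⁻⁸×7.94²)]^(1/4) = 74.28 K.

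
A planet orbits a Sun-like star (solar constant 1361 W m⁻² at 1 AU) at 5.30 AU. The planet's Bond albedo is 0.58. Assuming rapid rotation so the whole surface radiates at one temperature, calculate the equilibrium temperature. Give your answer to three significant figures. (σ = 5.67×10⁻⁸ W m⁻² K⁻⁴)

T_eq ≈ 97.3 K

Flux at 5.30 AU: S = 1361/5.30² = 48.5 W m⁻².
Energy balance: absorbed = emitted ⇒ πR²·S(1−A) = 4πR²·σT_eq⁴, so T_eq⁴ = S(1−A)/(4σ).
T_eq = [48.5 × 0.42 / (4 × 5.67×10⁻⁸)]^(1/4) = (8.97×10⁷)^(1/4) = 97.3 K.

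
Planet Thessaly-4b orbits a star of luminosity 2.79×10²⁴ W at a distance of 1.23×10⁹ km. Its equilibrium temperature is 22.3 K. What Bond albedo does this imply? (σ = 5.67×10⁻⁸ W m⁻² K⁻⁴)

d = 1.23×10⁹ km = 1.23×10¹² m.
Flux: S = L/(4πd²) = 2.79×10²⁴/(4π×(1.23×10¹²)²) = 0.147 W m⁻².
From T_eq⁴ = S(1−A)/(4σ): 1−A = 4σT_eq⁴/S.
1−A = 4 × 5.67×10⁻⁸ × (22.3)⁴ / 0.147 = 0.382.

A ≈ 0.62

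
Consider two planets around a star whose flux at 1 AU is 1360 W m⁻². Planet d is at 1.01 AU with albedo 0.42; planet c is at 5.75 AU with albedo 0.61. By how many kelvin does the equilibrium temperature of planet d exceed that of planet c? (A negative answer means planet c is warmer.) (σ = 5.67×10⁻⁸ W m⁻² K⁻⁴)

ΔT ≈ 149.9 K

T_eq = [S₀(1−A)/(4σd²)]^(1/4), so T ∝ (1−A)^(1/4) / √d.
T₁ = [1360×0.58/(4×5.67×10⁻⁸×1.01²)]^(1/4) = 241.64 K.
T₂ = [1360×0.39/(4×5.67×10⁻⁸×5.75²)]^(1/4) = 91.71 K.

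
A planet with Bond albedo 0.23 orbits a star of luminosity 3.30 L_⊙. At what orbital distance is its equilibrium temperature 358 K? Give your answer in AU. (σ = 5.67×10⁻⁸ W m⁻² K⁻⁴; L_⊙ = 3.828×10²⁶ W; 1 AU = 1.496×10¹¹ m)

d ≈ 0.964 AU

L = 3.30 × 3.828×10²⁶ = 1.26×10²⁷ W.
From T_eq⁴ = L(1−A)/(16πσd²): d = √[L(1−A)/(16πσT_eq⁴)].
d = √[1.26×10²⁷ × 0.77 / (16π × 5.67×10⁻⁸ × (358)⁴)] = 1.44×10¹¹ m = 0.964 AU.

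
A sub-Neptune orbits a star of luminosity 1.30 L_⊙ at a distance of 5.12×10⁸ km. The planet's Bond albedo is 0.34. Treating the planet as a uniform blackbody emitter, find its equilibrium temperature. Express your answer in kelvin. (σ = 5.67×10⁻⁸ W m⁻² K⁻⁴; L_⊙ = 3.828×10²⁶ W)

T_eq ≈ 145 K

d = 5.12×10⁸ km = 5.12×10¹¹ m.
L = 1.30 × 3.828×10²⁶ = 4.98×10²⁶ W.
Flux: S = L/(4πd²) = 4.98×10²⁶/(4π×(5.12×10¹¹)²) = 151 W m⁻².
Energy balance: absorbed = emitted ⇒ πR²·S(1−A) = 4πR²·σT_eq⁴, so T_eq⁴ = S(1−A)/(4σ).
T_eq = [151 × 0.66 / (4 × 5.67×10⁻⁸)]^(1/4) = (4.40×10⁸)^(1/4) = 145 K.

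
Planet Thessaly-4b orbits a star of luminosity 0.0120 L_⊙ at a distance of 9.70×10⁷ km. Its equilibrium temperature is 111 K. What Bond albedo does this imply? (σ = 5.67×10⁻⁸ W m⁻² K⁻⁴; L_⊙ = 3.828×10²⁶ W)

A ≈ 0.11

d = 9.70×10⁷ km = 9.70×10¹⁰ m.
L = 0.0120 × 3.828×10²⁶ = 4.59×10²⁴ W.
Flux: S = L/(4πd²) = 4.59×10²⁴/(4π×(9.70×10¹⁰)²) = 38.9 W m⁻².
From T_eq⁴ = S(1−A)/(4σ): 1−A = 4σT_eq⁴/S.
1−A = 4 × 5.67×10⁻⁸ × (111)⁴ / 38.9 = 0.886.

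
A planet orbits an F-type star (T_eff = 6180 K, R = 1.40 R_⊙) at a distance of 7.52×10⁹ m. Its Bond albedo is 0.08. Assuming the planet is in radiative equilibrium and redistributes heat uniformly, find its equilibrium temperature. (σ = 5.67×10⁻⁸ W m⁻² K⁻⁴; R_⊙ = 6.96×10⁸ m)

R_⋆ = 1.40 × 6.96×10⁸ = 9.74×10⁸ m.
L = 4πR_⋆²σT_⋆⁴ = 4π(9.74×10⁸)² × 5.67×10⁻⁸ × (6180)⁴ = 9.87×10²⁶ W.
S = L/(4πd²) = 1.39×10⁶ W m⁻².
Energy balance: absorbed = emitted ⇒ πR²·S(1−A) = 4πR²·σT_eq⁴, so T_eq⁴ = S(1−A)/(4σ).
T_eq = [1.39×10⁶ × 0.92 / (4 × 5.67×10⁻⁸)]^(1/4) = (5.63×10¹²)^(1/4) = 1540 K.

T_eq ≈ 1540 K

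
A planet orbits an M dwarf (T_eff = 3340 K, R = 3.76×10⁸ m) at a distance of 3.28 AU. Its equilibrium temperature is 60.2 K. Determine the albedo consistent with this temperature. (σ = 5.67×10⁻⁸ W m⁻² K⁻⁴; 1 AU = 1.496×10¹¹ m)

d = 3.28 AU = 4.91×10¹¹ m.
L = 4πR_⋆²σT_⋆⁴ = 4π(3.76×10⁸)² × 5.67×10⁻⁸ × (3340)⁴ = 1.25×10²⁵ W.
S = L/(4πd²) = 4.14 W m⁻².
From T_eq⁴ = S(1−A)/(4σ): 1−A = 4σT_eq⁴/S.
1−A = 4 × 5.67×10⁻⁸ × (60.2)⁴ / 4.14 = 0.719.

A ≈ 0.28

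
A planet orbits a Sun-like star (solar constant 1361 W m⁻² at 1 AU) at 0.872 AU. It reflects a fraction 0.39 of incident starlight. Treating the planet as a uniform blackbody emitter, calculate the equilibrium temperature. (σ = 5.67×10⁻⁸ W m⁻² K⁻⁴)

Flux at 0.872 AU: S = 1361/0.872² = 1790 W m⁻².
Energy balance: absorbed = emitted ⇒ πR²·S(1−A) = 4πR²·σT_eq⁴, so T_eq⁴ = S(1−A)/(4σ).
T_eq = [1790 × 0.61 / (4 × 5.67×10⁻⁸)]^(1/4) = (4.81×10⁹)^(1/4) = 263 K.

T_eq ≈ 263 K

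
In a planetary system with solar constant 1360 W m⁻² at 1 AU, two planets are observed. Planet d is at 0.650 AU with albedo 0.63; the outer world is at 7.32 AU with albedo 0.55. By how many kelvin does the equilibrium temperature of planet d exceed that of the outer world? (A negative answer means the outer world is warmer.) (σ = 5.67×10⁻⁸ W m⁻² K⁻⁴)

T_eq = [S₀(1−A)/(4σd²)]^(1/4), so T ∝ (1−A)^(1/4) / √d.
T₁ = [1360×0.37/(4×5.67×10⁻⁸×0.650²)]^(1/4) = 269.20 K.
T₂ = [1360×0.45/(4×5.67×10⁻⁸×7.32²)]^(1/4) = 84.24 K.

ΔT ≈ 185.0 K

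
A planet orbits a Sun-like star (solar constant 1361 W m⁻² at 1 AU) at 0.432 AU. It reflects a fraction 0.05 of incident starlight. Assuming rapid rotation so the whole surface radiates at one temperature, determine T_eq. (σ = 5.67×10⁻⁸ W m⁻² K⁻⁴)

Flux at 0.432 AU: S = 1361/0.432² = 7290 W m⁻².
Energy balance: absorbed = emitted ⇒ πR²·S(1−A) = 4πR²·σT_eq⁴, so T_eq⁴ = S(1−A)/(4σ).
T_eq = [7290 × 0.95 / (4 × 5.67×10⁻⁸)]^(1/4) = (3.05×10¹⁰)^(1/4) = 418 K.

T_eq ≈ 418 K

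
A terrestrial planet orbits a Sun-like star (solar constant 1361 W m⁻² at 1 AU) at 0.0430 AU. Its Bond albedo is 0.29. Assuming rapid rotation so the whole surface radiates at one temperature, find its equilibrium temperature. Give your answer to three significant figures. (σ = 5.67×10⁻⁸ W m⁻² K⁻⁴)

T_eq ≈ 1230 K

Flux at 0.0430 AU: S = 1361/0.0430² = 7.36×10⁵ W m⁻².
Energy balance: absorbed = emitted ⇒ πR²·S(1−A) = 4πR²·σT_eq⁴, so T_eq⁴ = S(1−A)/(4σ).
T_eq = [7.36×10⁵ × 0.71 / (4 × 5.67×10⁻⁸)]^(1/4) = (2.30×10¹²)^(1/4) = 1230 K.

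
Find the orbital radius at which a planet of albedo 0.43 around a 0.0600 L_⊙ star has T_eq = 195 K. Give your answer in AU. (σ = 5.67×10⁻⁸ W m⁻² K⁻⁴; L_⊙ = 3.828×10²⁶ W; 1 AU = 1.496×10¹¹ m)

d ≈ 0.377 AU

L = 0.0600 × 3.828×10²⁶ = 2.30×10²⁵ W.
From T_eq⁴ = L(1−A)/(16πσd²): d = √[L(1−A)/(16πσT_eq⁴)].
d = √[2.30×10²⁵ × 0.57 / (16π × 5.67×10⁻⁸ × (195)⁴)] = 5.64×10¹⁰ m = 0.377 AU.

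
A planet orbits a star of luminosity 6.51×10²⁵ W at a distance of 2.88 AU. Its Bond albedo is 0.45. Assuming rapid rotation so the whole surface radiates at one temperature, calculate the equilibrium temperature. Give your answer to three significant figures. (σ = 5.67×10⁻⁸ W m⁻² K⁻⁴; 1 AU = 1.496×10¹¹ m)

T_eq ≈ 90.7 K

d = 2.88 AU = 4.31×10¹¹ m.
Flux: S = L/(4πd²) = 6.51×10²⁵/(4π×(4.31×10¹¹)²) = 27.9 W m⁻².
Energy balance: absorbed = emitted ⇒ πR²·S(1−A) = 4πR²·σT_eq⁴, so T_eq⁴ = S(1−A)/(4σ).
T_eq = [27.9 × 0.55 / (4 × 5.67×10⁻⁸)]^(1/4) = (6.77×10⁷)^(1/4) = 90.7 K.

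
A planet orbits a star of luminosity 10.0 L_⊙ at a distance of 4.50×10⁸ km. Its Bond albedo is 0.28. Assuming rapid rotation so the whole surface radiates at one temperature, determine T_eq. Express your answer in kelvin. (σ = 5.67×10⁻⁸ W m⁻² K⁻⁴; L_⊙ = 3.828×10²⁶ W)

d = 4.50×10⁸ km = 4.50×10¹¹ m.
L = 10.0 × 3.828×10²⁶ = 3.83×10²⁷ W.
Flux: S = L/(4πd²) = 3.83×10²⁷/(4π×(4.50×10¹¹)²) = 1500 W m⁻².
Energy balance: absorbed = emitted ⇒ πR²·S(1−A) = 4πR²·σT_eq⁴, so T_eq⁴ = S(1−A)/(4σ).
T_eq = [1500 × 0.72 / (4 × 5.67×10⁻⁸)]^(1/4) = (4.78×10⁹)^(1/4) = 263 K.

T_eq ≈ 263 K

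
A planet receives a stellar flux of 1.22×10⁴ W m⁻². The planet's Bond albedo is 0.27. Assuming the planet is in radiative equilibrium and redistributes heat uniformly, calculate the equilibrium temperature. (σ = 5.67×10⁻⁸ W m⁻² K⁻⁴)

Energy balance: absorbed = emitted ⇒ πR²·S(1−A) = 4πR²·σT_eq⁴, so T_eq⁴ = S(1−A)/(4σ).
T_eq = [1.22×10⁴ × 0.73 / (4 × 5.67×10⁻⁸)]^(1/4) = (3.93×10¹⁰)^(1/4) = 445 K.

T_eq ≈ 445 K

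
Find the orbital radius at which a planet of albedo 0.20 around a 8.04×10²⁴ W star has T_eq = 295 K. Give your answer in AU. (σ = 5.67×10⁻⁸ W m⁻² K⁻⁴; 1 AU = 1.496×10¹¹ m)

d ≈ 0.115 AU

From T_eq⁴ = L(1−A)/(16πσd²): d = √[L(1−A)/(16πσT_eq⁴)].
d = √[8.04×10²⁴ × 0.80 / (16π × 5.67×10⁻⁸ × (295)⁴)] = 1.73×10¹⁰ m = 0.115 AU.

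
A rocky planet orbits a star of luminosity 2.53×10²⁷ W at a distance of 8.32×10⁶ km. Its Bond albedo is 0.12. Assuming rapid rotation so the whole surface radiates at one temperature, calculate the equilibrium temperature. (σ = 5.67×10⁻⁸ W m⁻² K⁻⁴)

T_eq ≈ 1830 K

d = 8.32×10⁶ km = 8.32×10⁹ m.
Flux: S = L/(4πd²) = 2.53×10²⁷/(4π×(8.32×10⁹)²) = 2.91×10⁶ W m⁻².
Energy balance: absorbed = emitted ⇒ πR²·S(1−A) = 4πR²·σT_eq⁴, so T_eq⁴ = S(1−A)/(4σ).
T_eq = [2.91×10⁶ × 0.88 / (4 × 5.67×10⁻⁸)]^(1/4) = (1.13×10¹³)^(1/4) = 1830 K.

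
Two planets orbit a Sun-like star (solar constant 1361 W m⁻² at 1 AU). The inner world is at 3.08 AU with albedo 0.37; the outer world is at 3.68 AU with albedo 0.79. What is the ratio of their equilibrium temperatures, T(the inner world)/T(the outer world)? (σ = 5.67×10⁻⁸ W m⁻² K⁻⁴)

T₁/T₂ ≈ 1.439

T_eq = [S₀(1−A)/(4σd²)]^(1/4), so T ∝ (1−A)^(1/4) / √d.
T₁ = [1361×0.63/(4×5.67×10⁻⁸×3.08²)]^(1/4) = 141.29 K.
T₂ = [1361×0.21/(4×5.67×10⁻⁸×3.68²)]^(1/4) = 98.22 K.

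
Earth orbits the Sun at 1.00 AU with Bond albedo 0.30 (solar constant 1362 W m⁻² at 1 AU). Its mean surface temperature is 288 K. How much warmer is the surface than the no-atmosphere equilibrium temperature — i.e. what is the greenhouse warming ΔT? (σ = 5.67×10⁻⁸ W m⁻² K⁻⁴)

S = 1362/1.00² = 1362 W m⁻².
T_eq = [S(1−A)/(4σ)]^(1/4) = [1362×0.70/(4×5.67×10⁻⁸)]^(1/4) = 254.6 K.
ΔT = T_surf − T_eq = 288 − 254.6.

ΔT ≈ 33.4 K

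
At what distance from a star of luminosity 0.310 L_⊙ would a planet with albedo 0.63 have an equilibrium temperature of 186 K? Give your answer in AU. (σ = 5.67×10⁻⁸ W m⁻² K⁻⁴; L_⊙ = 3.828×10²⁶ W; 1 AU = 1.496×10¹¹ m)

L = 0.310 × 3.828×10²⁶ = 1.19×10²⁶ W.
From T_eq⁴ = L(1−A)/(16πσd²): d = √[L(1−A)/(16πσT_eq⁴)].
d = √[1.19×10²⁶ × 0.37 / (16π × 5.67×10⁻⁸ × (186)⁴)] = 1.13×10¹¹ m = 0.758 AU.

d ≈ 0.758 AU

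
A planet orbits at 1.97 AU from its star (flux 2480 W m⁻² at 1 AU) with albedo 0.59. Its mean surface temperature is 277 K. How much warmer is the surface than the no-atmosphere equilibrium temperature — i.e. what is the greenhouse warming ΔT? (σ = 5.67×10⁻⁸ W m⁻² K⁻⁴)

S = 2480/1.97² = 639.0 W m⁻².
T_eq = [S(1−A)/(4σ)]^(1/4) = [639.0×0.41/(4×5.67×10⁻⁸)]^(1/4) = 184.4 K.
ΔT = T_surf − T_eq = 277 − 184.4.

ΔT ≈ 92.6 K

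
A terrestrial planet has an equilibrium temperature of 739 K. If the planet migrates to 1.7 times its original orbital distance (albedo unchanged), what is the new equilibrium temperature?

T_eq ∝ L^(1/4) · d^(−1/2).
T′ = 739 / 1.7^(1/2) = 567 K.

T_eq ≈ 567 K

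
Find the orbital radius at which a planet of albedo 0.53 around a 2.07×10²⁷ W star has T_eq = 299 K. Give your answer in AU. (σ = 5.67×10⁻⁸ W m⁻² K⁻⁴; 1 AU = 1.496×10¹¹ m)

d ≈ 1.38 AU

From T_eq⁴ = L(1−A)/(16πσd²): d = √[L(1−A)/(16πσT_eq⁴)].
d = √[2.07×10²⁷ × 0.47 / (16π × 5.67×10⁻⁸ × (299)⁴)] = 2.07×10¹¹ m = 1.38 AU.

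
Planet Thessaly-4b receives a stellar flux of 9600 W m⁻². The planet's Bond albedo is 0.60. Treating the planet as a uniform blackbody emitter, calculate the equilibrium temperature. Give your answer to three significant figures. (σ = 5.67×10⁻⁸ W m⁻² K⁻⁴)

Energy balance: absorbed = emitted ⇒ πR²·S(1−A) = 4πR²·σT_eq⁴, so T_eq⁴ = S(1−A)/(4σ).
T_eq = [9600 × 0.40 / (4 × 5.67×10⁻⁸)]^(1/4) = (1.69×10¹⁰)^(1/4) = 361 K.

T_eq ≈ 361 K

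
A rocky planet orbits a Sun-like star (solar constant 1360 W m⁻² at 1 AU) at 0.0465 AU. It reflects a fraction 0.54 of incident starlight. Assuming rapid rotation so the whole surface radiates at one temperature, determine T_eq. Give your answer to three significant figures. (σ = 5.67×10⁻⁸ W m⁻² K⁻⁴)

Flux at 0.0465 AU: S = 1360/0.0465² = 6.29×10⁵ W m⁻².
Energy balance: absorbed = emitted ⇒ πR²·S(1−A) = 4πR²·σT_eq⁴, so T_eq⁴ = S(1−A)/(4σ).
T_eq = [6.29×10⁵ × 0.46 / (4 × 5.67×10⁻⁸)]^(1/4) = (1.28×10¹²)^(1/4) = 1060 K.

T_eq ≈ 1060 K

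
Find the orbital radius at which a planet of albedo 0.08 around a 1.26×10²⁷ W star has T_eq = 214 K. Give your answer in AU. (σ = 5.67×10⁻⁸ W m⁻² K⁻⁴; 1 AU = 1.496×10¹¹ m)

From T_eq⁴ = L(1−A)/(16πσd²): d = √[L(1−A)/(16πσT_eq⁴)].
d = √[1.26×10²⁷ × 0.92 / (16π × 5.67×10⁻⁸ × (214)⁴)] = 4.40×10¹¹ m = 2.94 AU.

d ≈ 2.94 AU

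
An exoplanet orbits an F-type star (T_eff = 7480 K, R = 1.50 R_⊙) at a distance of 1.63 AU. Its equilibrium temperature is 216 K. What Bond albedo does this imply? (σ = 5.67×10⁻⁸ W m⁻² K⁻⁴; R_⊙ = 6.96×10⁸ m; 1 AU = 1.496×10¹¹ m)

A ≈ 0.85

R_⋆ = 1.50 × 6.96×10⁸ = 1.04×10⁹ m.
d = 1.63 AU = 2.44×10¹¹ m.
L = 4πR_⋆²σT_⋆⁴ = 4π(1.04×10⁹)² × 5.67×10⁻⁸ × (7480)⁴ = 2.43×10²⁷ W.
S = L/(4πd²) = 3250 W m⁻².
From T_eq⁴ = S(1−A)/(4σ): 1−A = 4σT_eq⁴/S.
1−A = 4 × 5.67×10⁻⁸ × (216)⁴ / 3250 = 0.152.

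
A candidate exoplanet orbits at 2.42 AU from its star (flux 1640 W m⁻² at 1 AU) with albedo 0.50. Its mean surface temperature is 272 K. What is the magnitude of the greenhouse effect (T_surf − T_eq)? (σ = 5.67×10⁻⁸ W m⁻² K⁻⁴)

S = 1640/2.42² = 280.0 W m⁻².
T_eq = [S(1−A)/(4σ)]^(1/4) = [280.0×0.50/(4×5.67×10⁻⁸)]^(1/4) = 157.6 K.
ΔT = T_surf − T_eq = 272 − 157.6.

ΔT ≈ 114.4 K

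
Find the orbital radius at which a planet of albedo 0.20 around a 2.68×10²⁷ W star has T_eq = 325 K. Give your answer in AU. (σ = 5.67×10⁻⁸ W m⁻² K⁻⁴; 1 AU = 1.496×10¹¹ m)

From T_eq⁴ = L(1−A)/(16πσd²): d = √[L(1−A)/(16πσT_eq⁴)].
d = √[2.68×10²⁷ × 0.80 / (16π × 5.67×10⁻⁸ × (325)⁴)] = 2.60×10¹¹ m = 1.74 AU.

d ≈ 1.74 AU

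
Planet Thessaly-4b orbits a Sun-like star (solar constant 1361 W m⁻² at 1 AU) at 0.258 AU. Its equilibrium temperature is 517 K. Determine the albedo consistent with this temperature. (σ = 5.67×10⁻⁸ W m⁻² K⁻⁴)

Flux at 0.258 AU: S = 1361/0.258² = 2.04×10⁴ W m⁻².
From T_eq⁴ = S(1−A)/(4σ): 1−A = 4σT_eq⁴/S.
1−A = 4 × 5.67×10⁻⁸ × (517)⁴ / 2.04×10⁴ = 0.792.

A ≈ 0.21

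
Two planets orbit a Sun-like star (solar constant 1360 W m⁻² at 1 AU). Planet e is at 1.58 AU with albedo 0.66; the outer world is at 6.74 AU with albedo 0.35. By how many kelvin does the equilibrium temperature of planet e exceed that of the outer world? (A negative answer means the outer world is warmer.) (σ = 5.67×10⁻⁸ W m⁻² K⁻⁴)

ΔT ≈ 72.8 K

T_eq = [S₀(1−A)/(4σd²)]^(1/4), so T ∝ (1−A)^(1/4) / √d.
T₁ = [1360×0.34/(4×5.67×10⁻⁸×1.58²)]^(1/4) = 169.05 K.
T₂ = [1360×0.65/(4×5.67×10⁻⁸×6.74²)]^(1/4) = 96.24 K.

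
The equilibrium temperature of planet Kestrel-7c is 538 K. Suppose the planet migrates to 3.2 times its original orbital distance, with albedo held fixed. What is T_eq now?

T_eq ∝ L^(1/4) · d^(−1/2).
T′ = 538 / 3.2^(1/2) = 301 K.

T_eq ≈ 301 K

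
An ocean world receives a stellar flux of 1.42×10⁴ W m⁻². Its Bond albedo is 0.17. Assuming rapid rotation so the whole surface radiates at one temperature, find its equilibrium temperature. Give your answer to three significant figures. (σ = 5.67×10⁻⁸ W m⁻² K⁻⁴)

T_eq ≈ 477 K

Energy balance: absorbed = emitted ⇒ πR²·S(1−A) = 4πR²·σT_eq⁴, so T_eq⁴ = S(1−A)/(4σ).
T_eq = [1.42×10⁴ × 0.83 / (4 × 5.67×10⁻⁸)]^(1/4) = (5.20×10¹⁰)^(1/4) = 477 K.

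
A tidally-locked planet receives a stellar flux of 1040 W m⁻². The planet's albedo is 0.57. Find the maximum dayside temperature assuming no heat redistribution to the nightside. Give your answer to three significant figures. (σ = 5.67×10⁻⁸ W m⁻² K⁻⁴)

T_ss ≈ 298 K

With no redistribution each surface element balances locally: S(1−A) = σT⁴.
T = [1040 × 0.43 / 5.67×10⁻⁸]^(1/4) = (7.89×10⁹)^(1/4) = 298 K.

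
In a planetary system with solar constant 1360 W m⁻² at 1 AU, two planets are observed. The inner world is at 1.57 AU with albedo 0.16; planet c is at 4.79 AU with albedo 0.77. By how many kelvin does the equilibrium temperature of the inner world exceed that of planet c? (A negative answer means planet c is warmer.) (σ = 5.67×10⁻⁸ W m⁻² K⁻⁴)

ΔT ≈ 124.6 K

T_eq = [S₀(1−A)/(4σd²)]^(1/4), so T ∝ (1−A)^(1/4) / √d.
T₁ = [1360×0.84/(4×5.67×10⁻⁸×1.57²)]^(1/4) = 212.62 K.
T₂ = [1360×0.23/(4×5.67×10⁻⁸×4.79²)]^(1/4) = 88.05 K.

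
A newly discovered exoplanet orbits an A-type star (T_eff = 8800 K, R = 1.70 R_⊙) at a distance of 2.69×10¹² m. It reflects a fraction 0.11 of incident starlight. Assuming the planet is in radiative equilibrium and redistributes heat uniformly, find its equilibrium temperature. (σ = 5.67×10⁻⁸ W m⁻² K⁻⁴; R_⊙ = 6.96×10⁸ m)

T_eq ≈ 127 K

R_⋆ = 1.70 × 6.96×10⁸ = 1.18×10⁹ m.
L = 4πR_⋆²σT_⋆⁴ = 4π(1.18×10⁹)² × 5.67×10⁻⁸ × (8800)⁴ = 5.98×10²⁷ W.
S = L/(4πd²) = 65.8 W m⁻².
Energy balance: absorbed = emitted ⇒ πR²·S(1−A) = 4πR²·σT_eq⁴, so T_eq⁴ = S(1−A)/(4σ).
T_eq = [65.8 × 0.89 / (4 × 5.67×10⁻⁸)]^(1/4) = (2.58×10⁸)^(1/4) = 127 K.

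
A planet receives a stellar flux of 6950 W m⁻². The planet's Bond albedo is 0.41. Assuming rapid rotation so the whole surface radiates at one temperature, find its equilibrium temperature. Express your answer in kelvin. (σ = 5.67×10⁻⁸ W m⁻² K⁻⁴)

T_eq ≈ 367 K

Energy balance: absorbed = emitted ⇒ πR²·S(1−A) = 4πR²·σT_eq⁴, so T_eq⁴ = S(1−A)/(4σ).
T_eq = [6950 × 0.59 / (4 × 5.67×10⁻⁸)]^(1/4) = (1.81×10¹⁰)^(1/4) = 367 K.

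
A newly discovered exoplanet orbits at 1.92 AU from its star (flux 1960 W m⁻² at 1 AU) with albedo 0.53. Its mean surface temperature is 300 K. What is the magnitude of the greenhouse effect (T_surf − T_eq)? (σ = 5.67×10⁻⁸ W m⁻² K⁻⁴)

S = 1960/1.92² = 531.7 W m⁻².
T_eq = [S(1−A)/(4σ)]^(1/4) = [531.7×0.47/(4×5.67×10⁻⁸)]^(1/4) = 182.2 K.
ΔT = T_surf − T_eq = 300 − 182.2.

ΔT ≈ 117.8 K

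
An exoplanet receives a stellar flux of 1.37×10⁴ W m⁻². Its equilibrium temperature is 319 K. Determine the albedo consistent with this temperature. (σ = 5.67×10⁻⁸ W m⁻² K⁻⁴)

A ≈ 0.83

From T_eq⁴ = S(1−A)/(4σ): 1−A = 4σT_eq⁴/S.
1−A = 4 × 5.67×10⁻⁸ × (319)⁴ / 1.37×10⁴ = 0.171.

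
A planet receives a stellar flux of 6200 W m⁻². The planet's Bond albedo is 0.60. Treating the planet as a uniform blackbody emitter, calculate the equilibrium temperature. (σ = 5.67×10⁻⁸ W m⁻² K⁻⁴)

T_eq ≈ 323 K

Energy balance: absorbed = emitted ⇒ πR²·S(1−A) = 4πR²·σT_eq⁴, so T_eq⁴ = S(1−A)/(4σ).
T_eq = [6200 × 0.40 / (4 × 5.67×10⁻⁸)]^(1/4) = (1.09×10¹⁰)^(1/4) = 323 K.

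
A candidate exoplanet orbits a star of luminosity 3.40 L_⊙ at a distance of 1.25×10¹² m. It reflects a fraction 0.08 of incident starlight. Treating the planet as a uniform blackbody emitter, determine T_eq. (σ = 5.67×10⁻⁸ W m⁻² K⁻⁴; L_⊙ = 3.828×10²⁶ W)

L = 3.40 × 3.828×10²⁶ = 1.30×10²⁷ W.
Flux: S = L/(4πd²) = 1.30×10²⁷/(4π×(1.25×10¹²)²) = 66.3 W m⁻².
Energy balance: absorbed = emitted ⇒ πR²·S(1−A) = 4πR²·σT_eq⁴, so T_eq⁴ = S(1−A)/(4σ).
T_eq = [66.3 × 0.92 / (4 × 5.67×10⁻⁸)]^(1/4) = (2.69×10⁸)^(1/4) = 128 K.

T_eq ≈ 128 K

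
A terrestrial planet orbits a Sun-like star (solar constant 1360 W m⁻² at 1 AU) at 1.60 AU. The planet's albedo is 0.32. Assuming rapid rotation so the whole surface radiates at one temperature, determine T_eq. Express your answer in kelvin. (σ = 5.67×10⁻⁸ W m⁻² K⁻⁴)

Flux at 1.60 AU: S = 1360/1.60² = 531 W m⁻².
Energy balance: absorbed = emitted ⇒ πR²·S(1−A) = 4πR²·σT_eq⁴, so T_eq⁴ = S(1−A)/(4σ).
T_eq = [531 × 0.68 / (4 × 5.67×10⁻⁸)]^(1/4) = (1.59×10⁹)^(1/4) = 200 K.

T_eq ≈ 200 K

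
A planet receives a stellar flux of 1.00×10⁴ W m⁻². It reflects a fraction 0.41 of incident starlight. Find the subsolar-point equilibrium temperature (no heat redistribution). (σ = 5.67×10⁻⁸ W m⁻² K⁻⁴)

T_ss ≈ 568 K

At the subsolar point the surface absorbs S(1−A) and emits σT⁴ per unit area — no factor of 4, since only the local patch is in balance.
T = [1.00×10⁴ × 0.59 / 5.67×10⁻⁸]^(1/4) = (1.04×10¹¹)^(1/4) = 568 K.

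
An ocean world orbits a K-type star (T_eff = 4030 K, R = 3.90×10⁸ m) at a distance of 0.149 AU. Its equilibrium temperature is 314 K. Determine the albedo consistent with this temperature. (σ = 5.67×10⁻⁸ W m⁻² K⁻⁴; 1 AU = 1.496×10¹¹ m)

A ≈ 0.52

d = 0.149 AU = 2.23×10¹⁰ m.
L = 4πR_⋆²σT_⋆⁴ = 4π(3.90×10⁸)² × 5.67×10⁻⁸ × (4030)⁴ = 2.86×10²⁵ W.
S = L/(4πd²) = 4580 W m⁻².
From T_eq⁴ = S(1−A)/(4σ): 1−A = 4σT_eq⁴/S.
1−A = 4 × 5.67×10⁻⁸ × (314)⁴ / 4580 = 0.482.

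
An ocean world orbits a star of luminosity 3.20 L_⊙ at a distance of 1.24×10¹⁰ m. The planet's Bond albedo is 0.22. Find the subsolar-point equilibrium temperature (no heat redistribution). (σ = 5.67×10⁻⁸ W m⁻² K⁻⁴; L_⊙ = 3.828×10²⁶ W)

T_ss ≈ 1720 K

L = 3.20 × 3.828×10²⁶ = 1.22×10²⁷ W.
Flux: S = L/(4πd²) = 1.22×10²⁷/(4π×(1.24×10¹⁰)²) = 6.34×10⁵ W m⁻².
At the subsolar point the surface absorbs S(1−A) and emits σT⁴ per unit area — no factor of 4, since only the local patch is in balance.
T = [6.34×10⁵ × 0.78 / 5.67×10⁻⁸]^(1/4) = (8.72×10¹²)^(1/4) = 1720 K.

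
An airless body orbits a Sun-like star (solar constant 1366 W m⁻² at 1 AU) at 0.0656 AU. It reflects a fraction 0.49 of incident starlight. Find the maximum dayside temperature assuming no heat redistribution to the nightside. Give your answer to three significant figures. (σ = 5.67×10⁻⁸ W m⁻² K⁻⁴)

Flux at 0.0656 AU: S = 1366/0.0656² = 3.17×10⁵ W m⁻².
With no redistribution each surface element balances locally: S(1−A) = σT⁴.
T = [3.17×10⁵ × 0.51 / 5.67×10⁻⁸]^(1/4) = (2.86×10¹²)^(1/4) = 1300 K.

T_ss ≈ 1300 K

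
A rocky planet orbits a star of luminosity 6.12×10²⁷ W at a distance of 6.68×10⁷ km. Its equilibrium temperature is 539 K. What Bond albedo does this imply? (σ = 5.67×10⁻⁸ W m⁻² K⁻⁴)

A ≈ 0.82

d = 6.68×10⁷ km = 6.68×10¹⁰ m.
Flux: S = L/(4πd²) = 6.12×10²⁷/(4π×(6.68×10¹⁰)²) = 1.09×10⁵ W m⁻².
From T_eq⁴ = S(1−A)/(4σ): 1−A = 4σT_eq⁴/S.
1−A = 4 × 5.67×10⁻⁸ × (539)⁴ / 1.09×10⁵ = 0.175.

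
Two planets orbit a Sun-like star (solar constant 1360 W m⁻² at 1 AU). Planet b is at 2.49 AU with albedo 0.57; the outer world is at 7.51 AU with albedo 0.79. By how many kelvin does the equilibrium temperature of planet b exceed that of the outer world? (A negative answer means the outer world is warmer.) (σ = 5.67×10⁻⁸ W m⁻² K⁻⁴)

T_eq = [S₀(1−A)/(4σd²)]^(1/4), so T ∝ (1−A)^(1/4) / √d.
T₁ = [1360×0.43/(4×5.67×10⁻⁸×2.49²)]^(1/4) = 142.80 K.
T₂ = [1360×0.21/(4×5.67×10⁻⁸×7.51²)]^(1/4) = 68.74 K.

ΔT ≈ 74.1 K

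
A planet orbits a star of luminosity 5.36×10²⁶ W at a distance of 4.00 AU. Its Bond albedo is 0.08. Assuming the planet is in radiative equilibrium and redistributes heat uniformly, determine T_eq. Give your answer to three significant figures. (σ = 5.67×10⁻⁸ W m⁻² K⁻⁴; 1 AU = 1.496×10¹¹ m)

T_eq ≈ 148 K

d = 4.00 AU = 5.98×10¹¹ m.
Flux: S = L/(4πd²) = 5.36×10²⁶/(4π×(5.98×10¹¹)²) = 119 W m⁻².
Energy balance: absorbed = emitted ⇒ πR²·S(1−A) = 4πR²·σT_eq⁴, so T_eq⁴ = S(1−A)/(4σ).
T_eq = [119 × 0.92 / (4 × 5.67×10⁻⁸)]^(1/4) = (4.83×10⁸)^(1/4) = 148 K.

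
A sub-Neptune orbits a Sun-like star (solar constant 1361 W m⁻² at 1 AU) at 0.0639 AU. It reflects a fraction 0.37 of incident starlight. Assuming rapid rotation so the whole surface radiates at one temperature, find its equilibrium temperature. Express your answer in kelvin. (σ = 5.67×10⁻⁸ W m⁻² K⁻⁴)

Flux at 0.0639 AU: S = 1361/0.0639² = 3.33×10⁵ W m⁻².
Energy balance: absorbed = emitted ⇒ πR²·S(1−A) = 4πR²·σT_eq⁴, so T_eq⁴ = S(1−A)/(4σ).
T_eq = [3.33×10⁵ × 0.63 / (4 × 5.67×10⁻⁸)]^(1/4) = (9.26×10¹¹)^(1/4) = 981 K.

T_eq ≈ 981 K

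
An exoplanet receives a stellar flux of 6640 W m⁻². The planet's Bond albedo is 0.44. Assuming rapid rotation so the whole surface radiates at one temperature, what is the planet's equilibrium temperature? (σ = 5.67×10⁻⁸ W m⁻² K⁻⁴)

T_eq ≈ 358 K

Energy balance: absorbed = emitted ⇒ πR²·S(1−A) = 4πR²·σT_eq⁴, so T_eq⁴ = S(1−A)/(4σ).
T_eq = [6640 × 0.56 / (4 × 5.67×10⁻⁸)]^(1/4) = (1.64×10¹⁰)^(1/4) = 358 K.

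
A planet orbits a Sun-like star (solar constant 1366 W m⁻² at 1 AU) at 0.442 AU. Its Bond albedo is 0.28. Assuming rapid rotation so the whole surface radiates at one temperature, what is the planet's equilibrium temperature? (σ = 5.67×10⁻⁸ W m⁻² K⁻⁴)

Flux at 0.442 AU: S = 1366/0.442² = 6990 W m⁻².
Energy balance: absorbed = emitted ⇒ πR²·S(1−A) = 4πR²·σT_eq⁴, so T_eq⁴ = S(1−A)/(4σ).
T_eq = [6990 × 0.72 / (4 × 5.67×10⁻⁸)]^(1/4) = (2.22×10¹⁰)^(1/4) = 386 K.

T_eq ≈ 386 K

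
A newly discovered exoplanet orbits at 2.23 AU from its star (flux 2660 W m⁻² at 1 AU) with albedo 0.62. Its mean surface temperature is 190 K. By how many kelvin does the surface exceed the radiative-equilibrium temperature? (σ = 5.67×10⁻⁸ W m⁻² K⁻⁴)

ΔT ≈ 17.0 K

S = 2660/2.23² = 534.9 W m⁻².
T_eq = [S(1−A)/(4σ)]^(1/4) = [534.9×0.38/(4×5.67×10⁻⁸)]^(1/4) = 173.0 K.
ΔT = T_surf − T_eq = 190 − 173.0.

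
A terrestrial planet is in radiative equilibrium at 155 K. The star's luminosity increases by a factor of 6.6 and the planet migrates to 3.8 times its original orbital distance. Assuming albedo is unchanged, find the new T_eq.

T_eq ≈ 127 K

T_eq ∝ L^(1/4) · d^(−1/2).
T′ = 155 × 6.6^(1/4) / 3.8^(1/2) = 127 K.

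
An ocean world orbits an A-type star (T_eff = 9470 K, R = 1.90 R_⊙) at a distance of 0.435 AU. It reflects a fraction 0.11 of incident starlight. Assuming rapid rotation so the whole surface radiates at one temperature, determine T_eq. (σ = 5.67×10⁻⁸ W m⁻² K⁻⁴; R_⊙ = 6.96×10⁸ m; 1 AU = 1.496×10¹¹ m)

R_⋆ = 1.90 × 6.96×10⁸ = 1.32×10⁹ m.
d = 0.435 AU = 6.51×10¹⁰ m.
L = 4πR_⋆²σT_⋆⁴ = 4π(1.32×10⁹)² × 5.67×10⁻⁸ × (9470)⁴ = 1.00×10²⁸ W.
S = L/(4πd²) = 1.88×10⁵ W m⁻².
Energy balance: absorbed = emitted ⇒ πR²·S(1−A) = 4πR²·σT_eq⁴, so T_eq⁴ = S(1−A)/(4σ).
T_eq = [1.88×10⁵ × 0.89 / (4 × 5.67×10⁻⁸)]^(1/4) = (7.39×10¹¹)^(1/4) = 927 K.

T_eq ≈ 927 K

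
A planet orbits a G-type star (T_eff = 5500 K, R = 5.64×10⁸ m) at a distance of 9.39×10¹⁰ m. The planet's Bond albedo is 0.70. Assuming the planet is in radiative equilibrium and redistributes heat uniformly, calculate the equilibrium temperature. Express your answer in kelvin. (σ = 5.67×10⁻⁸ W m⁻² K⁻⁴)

T_eq ≈ 223 K

L = 4πR_⋆²σT_⋆⁴ = 4π(5.64×10⁸)² × 5.67×10⁻⁸ × (5500)⁴ = 2.07×10²⁶ W.
S = L/(4πd²) = 1870 W m⁻².
Energy balance: absorbed = emitted ⇒ πR²·S(1−A) = 4πR²·σT_eq⁴, so T_eq⁴ = S(1−A)/(4σ).
T_eq = [1870 × 0.30 / (4 × 5.67×10⁻⁸)]^(1/4) = (2.48×10⁹)^(1/4) = 223 K.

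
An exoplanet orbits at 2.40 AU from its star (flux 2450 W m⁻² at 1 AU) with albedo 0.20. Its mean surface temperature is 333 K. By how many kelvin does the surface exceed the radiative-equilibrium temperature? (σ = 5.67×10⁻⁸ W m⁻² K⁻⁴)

S = 2450/2.40² = 425.3 W m⁻².
T_eq = [S(1−A)/(4σ)]^(1/4) = [425.3×0.80/(4×5.67×10⁻⁸)]^(1/4) = 196.8 K.
ΔT = T_surf − T_eq = 333 − 196.8.

ΔT ≈ 136.2 K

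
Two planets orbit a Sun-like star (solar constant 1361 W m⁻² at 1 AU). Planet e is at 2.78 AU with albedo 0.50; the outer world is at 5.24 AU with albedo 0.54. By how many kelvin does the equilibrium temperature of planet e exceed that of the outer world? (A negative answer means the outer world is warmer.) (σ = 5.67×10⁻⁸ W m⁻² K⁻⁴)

T_eq = [S₀(1−A)/(4σd²)]^(1/4), so T ∝ (1−A)^(1/4) / √d.
T₁ = [1361×0.50/(4×5.67×10⁻⁸×2.78²)]^(1/4) = 140.37 K.
T₂ = [1361×0.46/(4×5.67×10⁻⁸×5.24²)]^(1/4) = 100.13 K.

ΔT ≈ 40.2 K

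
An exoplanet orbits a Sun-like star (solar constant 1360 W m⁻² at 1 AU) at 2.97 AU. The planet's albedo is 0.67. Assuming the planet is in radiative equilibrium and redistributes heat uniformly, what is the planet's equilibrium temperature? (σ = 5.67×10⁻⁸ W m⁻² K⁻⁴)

Flux at 2.97 AU: S = 1360/2.97² = 154 W m⁻².
Energy balance: absorbed = emitted ⇒ πR²·S(1−A) = 4πR²·σT_eq⁴, so T_eq⁴ = S(1−A)/(4σ).
T_eq = [154 × 0.33 / (4 × 5.67×10⁻⁸)]^(1/4) = (2.24×10⁸)^(1/4) = 122 K.

T_eq ≈ 122 K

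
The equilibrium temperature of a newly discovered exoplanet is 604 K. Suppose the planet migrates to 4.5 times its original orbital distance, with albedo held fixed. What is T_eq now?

T_eq ≈ 285 K

T_eq ∝ L^(1/4) · d^(−1/2).
T′ = 604 / 4.5^(1/2) = 285 K.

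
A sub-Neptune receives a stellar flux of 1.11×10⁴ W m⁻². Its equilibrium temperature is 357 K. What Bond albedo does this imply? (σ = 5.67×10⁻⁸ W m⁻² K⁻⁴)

A ≈ 0.67

From T_eq⁴ = S(1−A)/(4σ): 1−A = 4σT_eq⁴/S.
1−A = 4 × 5.67×10⁻⁸ × (357)⁴ / 1.11×10⁴ = 0.332.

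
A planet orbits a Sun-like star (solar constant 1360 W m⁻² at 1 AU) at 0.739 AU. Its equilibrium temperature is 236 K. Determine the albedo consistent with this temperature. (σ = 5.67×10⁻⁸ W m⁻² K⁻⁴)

Flux at 0.739 AU: S = 1360/0.739² = 2490 W m⁻².
From T_eq⁴ = S(1−A)/(4σ): 1−A = 4σT_eq⁴/S.
1−A = 4 × 5.67×10⁻⁸ × (236)⁴ / 2490 = 0.283.

A ≈ 0.72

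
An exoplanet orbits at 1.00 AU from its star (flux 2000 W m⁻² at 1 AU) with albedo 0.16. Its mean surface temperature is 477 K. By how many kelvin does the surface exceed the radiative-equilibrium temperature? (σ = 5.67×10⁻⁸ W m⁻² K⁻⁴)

S = 2000/1.00² = 2000 W m⁻².
T_eq = [S(1−A)/(4σ)]^(1/4) = [2000×0.84/(4×5.67×10⁻⁸)]^(1/4) = 293.4 K.
ΔT = T_surf − T_eq = 477 − 293.4.

ΔT ≈ 183.6 K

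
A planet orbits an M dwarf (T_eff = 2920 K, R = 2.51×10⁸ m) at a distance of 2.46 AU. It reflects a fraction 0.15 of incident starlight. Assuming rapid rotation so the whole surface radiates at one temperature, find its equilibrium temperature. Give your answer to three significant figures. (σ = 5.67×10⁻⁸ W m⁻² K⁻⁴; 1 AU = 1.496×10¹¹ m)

d = 2.46 AU = 3.68×10¹¹ m.
L = 4πR_⋆²σT_⋆⁴ = 4π(2.51×10⁸)² × 5.67×10⁻⁸ × (2920)⁴ = 3.26×10²⁴ W.
S = L/(4πd²) = 1.92 W m⁻².
Energy balance: absorbed = emitted ⇒ πR²·S(1−A) = 4πR²·σT_eq⁴, so T_eq⁴ = S(1−A)/(4σ).
T_eq = [1.92 × 0.85 / (4 × 5.67×10⁻⁸)]^(1/4) = (7.19×10⁶)^(1/4) = 51.8 K.

T_eq ≈ 51.8 K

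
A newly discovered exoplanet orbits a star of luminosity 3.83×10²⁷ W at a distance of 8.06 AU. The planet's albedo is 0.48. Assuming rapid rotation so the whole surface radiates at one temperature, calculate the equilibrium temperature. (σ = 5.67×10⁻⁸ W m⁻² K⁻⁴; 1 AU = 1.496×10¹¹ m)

T_eq ≈ 148 K

d = 8.06 AU = 1.21×10¹² m.
Flux: S = L/(4πd²) = 3.83×10²⁷/(4π×(1.21×10¹²)²) = 210 W m⁻².
Energy balance: absorbed = emitted ⇒ πR²·S(1−A) = 4πR²·σT_eq⁴, so T_eq⁴ = S(1−A)/(4σ).
T_eq = [210 × 0.52 / (4 × 5.67×10⁻⁸)]^(1/4) = (4.81×10⁸)^(1/4) = 148 K.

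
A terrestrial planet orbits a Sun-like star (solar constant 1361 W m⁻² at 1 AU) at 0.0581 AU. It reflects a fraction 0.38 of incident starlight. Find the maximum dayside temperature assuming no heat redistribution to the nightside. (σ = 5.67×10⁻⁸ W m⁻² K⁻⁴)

T_ss ≈ 1450 K

Flux at 0.0581 AU: S = 1361/0.0581² = 4.03×10⁵ W m⁻².
With no redistribution each surface element balances locally: S(1−A) = σT⁴.
T = [4.03×10⁵ × 0.62 / 5.67×10⁻⁸]^(1/4) = (4.41×10¹²)^(1/4) = 1450 K.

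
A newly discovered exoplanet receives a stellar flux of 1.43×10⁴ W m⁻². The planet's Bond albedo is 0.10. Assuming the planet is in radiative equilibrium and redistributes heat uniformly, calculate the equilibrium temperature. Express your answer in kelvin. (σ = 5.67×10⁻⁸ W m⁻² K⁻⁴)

T_eq ≈ 488 K

Energy balance: absorbed = emitted ⇒ πR²·S(1−A) = 4πR²·σT_eq⁴, so T_eq⁴ = S(1−A)/(4σ).
T_eq = [1.43×10⁴ × 0.90 / (4 × 5.67×10⁻⁸)]^(1/4) = (5.67×10¹⁰)^(1/4) = 488 K.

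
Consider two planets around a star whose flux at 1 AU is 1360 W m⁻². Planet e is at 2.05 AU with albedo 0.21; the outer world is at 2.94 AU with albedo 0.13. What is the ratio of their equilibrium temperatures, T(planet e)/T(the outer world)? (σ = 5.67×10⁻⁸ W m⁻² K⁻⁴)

T_eq = [S₀(1−A)/(4σd²)]^(1/4), so T ∝ (1−A)^(1/4) / √d.
T₁ = [1360×0.79/(4×5.67×10⁻⁸×2.05²)]^(1/4) = 183.23 K.
T₂ = [1360×0.87/(4×5.67×10⁻⁸×2.94²)]^(1/4) = 156.74 K.

T₁/T₂ ≈ 1.169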